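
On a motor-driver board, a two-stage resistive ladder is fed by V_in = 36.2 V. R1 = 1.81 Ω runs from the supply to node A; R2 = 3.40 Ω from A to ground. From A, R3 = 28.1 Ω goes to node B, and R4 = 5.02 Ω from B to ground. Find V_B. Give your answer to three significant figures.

V_B ≈ 3.46 V

Node A sees R2 in parallel with the series input of stage 2, R3 + R4 = 33.12 Ω.
R2 ‖ (R3+R4) = 3.083 Ω.
So V_A = 36.2 × 0.6301 = 22.81 V.
V_B = V_A × 0.1516 = 3.457 V.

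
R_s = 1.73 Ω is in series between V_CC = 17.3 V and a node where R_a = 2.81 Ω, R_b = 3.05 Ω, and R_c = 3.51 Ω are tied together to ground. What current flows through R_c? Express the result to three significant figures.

I ≈ 1.84 A

Equivalent of the parallel group: R_p = 1.032 Ω.
Node voltage V_A = V_CC · R_p/(R_s + R_p) = 17.3 × 0.3737 = 6.465 V.
I(R_c) = V_A / R_c = 6.465/3.51 = 1.842 A.
(Equivalently: I_total = 6.263 A, then current-divider fraction G_k/ΣG = 0.2941.)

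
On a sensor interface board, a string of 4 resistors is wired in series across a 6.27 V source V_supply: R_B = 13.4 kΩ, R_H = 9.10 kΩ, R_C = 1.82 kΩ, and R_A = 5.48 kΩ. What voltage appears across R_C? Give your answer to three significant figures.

Total series resistance ΣR = 13.4 + 9.10 + 1.82 + 5.48 = 29.80 kΩ.
Voltage divider: V = V_supply · (1.820 / 29.80) = 6.27 × 0.06107 = 0.3829 V.

V ≈ 0.383 V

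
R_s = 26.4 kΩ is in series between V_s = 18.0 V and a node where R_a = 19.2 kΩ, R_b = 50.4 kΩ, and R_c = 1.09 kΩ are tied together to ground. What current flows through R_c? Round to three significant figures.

Equivalent of the parallel group: R_p = 1.011 kΩ.
V_A = 18.0 × 1.011/27.41 = 0.6637 V.
Branch current I = V_A/R_c = 0.6637/1.09 = 0.6089 mA.

I ≈ 0.609 mA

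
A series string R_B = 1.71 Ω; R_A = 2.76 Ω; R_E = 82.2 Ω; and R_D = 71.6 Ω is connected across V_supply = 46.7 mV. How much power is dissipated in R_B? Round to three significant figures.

Series current I = V_supply/ΣR = 46.7/158.3 = 0.2951 mA.
P(R_B) = I²·R_B = (0.2951)² × 1.71 = 0.1489 µW.

P ≈ 0.149 µW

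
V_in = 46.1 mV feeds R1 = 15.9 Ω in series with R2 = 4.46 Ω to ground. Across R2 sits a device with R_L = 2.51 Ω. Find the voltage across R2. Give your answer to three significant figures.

First combine the lower leg with the load: R2 ‖ R_L = 1.606 Ω.
Now apply the divider: V_out = 46.1 × 0.09175 = 4.229 mV.

V_out ≈ 4.23 mV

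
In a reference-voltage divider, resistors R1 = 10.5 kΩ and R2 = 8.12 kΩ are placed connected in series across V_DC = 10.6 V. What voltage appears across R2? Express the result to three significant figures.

V ≈ 4.62 V

Total series resistance ΣR = 10.5 + 8.12 = 18.62 kΩ.
V = V_DC · R/ΣR = 10.6 × 0.4361 = 4.623 V.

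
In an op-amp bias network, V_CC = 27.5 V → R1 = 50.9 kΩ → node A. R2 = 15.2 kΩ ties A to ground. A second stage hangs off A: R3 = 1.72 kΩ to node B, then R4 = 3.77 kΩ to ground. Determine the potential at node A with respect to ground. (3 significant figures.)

Node A sees R2 in parallel with the series input of stage 2, R3 + R4 = 5.490 kΩ.
R2 ‖ (R3+R4) = 4.033 kΩ.
First divider: V_A = V_CC · 4.033/(50.9 + 4.033) = 2.019 V.

V_A ≈ 2.02 V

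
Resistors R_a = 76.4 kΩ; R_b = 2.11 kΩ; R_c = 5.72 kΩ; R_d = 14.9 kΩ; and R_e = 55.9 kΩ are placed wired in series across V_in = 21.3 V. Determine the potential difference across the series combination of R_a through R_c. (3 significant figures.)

ΣR = 76.4 + 2.11 + 5.72 + 14.9 + 55.9 = 155.0 kΩ.
R_{R_a..R_c} = 76.4 + 2.11 + 5.72 = 84.23 kΩ.
By the voltage-divider rule, V = 21.3 × 84.23/155.0 = 11.57 V.

V ≈ 11.6 V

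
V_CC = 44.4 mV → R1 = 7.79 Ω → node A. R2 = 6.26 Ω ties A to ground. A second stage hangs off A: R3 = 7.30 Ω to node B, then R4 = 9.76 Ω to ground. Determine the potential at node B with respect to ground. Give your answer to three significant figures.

The second stage (R3 + R4 = 17.06 Ω) loads node A in parallel with R2.
Effective lower resistance at A: R2 ‖ 17.06 = 4.580 Ω.
V_A = 44.4 × 4.580/(7.79 + 4.580) = 16.44 mV.
Stage 2 is unloaded, so V_B = V_A · R4/(R3+R4) = 16.44 × 9.76/17.06 = 9.404 mV.

V_B ≈ 9.40 mV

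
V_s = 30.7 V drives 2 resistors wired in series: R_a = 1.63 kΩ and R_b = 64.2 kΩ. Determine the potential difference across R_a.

Total series resistance ΣR = 1.63 + 64.2 = 65.83 kΩ.
V = V_s · R/ΣR = 30.7 × 0.02476 = 0.7602 V.

V ≈ 0.760 V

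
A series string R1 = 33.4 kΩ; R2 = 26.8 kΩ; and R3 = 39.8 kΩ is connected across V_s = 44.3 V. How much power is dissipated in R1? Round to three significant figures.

ΣR = 100.0 kΩ → I = 44.3/100.0 = 0.4430 mA.
P(R1) = I²·R1 = (0.4430)² × 33.4 = 6.555 mW.

P ≈ 6.55 mW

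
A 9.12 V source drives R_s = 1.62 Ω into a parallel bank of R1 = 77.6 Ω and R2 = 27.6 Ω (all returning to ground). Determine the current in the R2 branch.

Combine the parallel branches: R_p = (1/77.6 + 1/27.6)⁻¹ = 20.36 Ω.
Node voltage V_A = V_CC · R_p/(R_s + R_p) = 9.12 × 0.9263 = 8.448 V.
Branch current I = V_A/R2 = 8.448/27.6 = 0.3061 A.
(Equivalently: I_total = 0.4149 A, then current-divider fraction G_k/ΣG = 0.7376.)

I ≈ 0.306 A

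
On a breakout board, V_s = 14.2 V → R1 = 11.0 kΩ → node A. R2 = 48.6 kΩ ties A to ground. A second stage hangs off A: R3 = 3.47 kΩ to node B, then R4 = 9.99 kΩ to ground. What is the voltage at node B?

V_B ≈ 5.16 V

Looking into the second stage from A: R3 + R4 = 13.46 kΩ appears in parallel with R2.
R2 ‖ (R3+R4) = 10.54 kΩ.
So V_A = 14.2 × 0.4893 = 6.949 V.
Then the unloaded second divider: V_B = V_A × R4/(R3+R4) = 6.949 × 0.7422 = 5.157 V.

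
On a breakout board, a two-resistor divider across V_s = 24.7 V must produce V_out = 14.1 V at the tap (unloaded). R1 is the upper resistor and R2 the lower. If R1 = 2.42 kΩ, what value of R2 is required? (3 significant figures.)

R2 ≈ 3.22 kΩ

The divider ratio is R2/(R1+R2) = 14.1/24.7 = 0.5709.
Rearranging, R2 = R1·k/(1−k) = 2.42 × 1.330 = 3.219 kΩ.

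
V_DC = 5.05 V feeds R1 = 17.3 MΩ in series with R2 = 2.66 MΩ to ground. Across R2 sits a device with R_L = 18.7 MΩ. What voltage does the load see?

V_out ≈ 0.599 V

R2 ‖ R_L = (2.66 × 18.7)/(2.66 + 18.7) = 2.329 MΩ.
Now apply the divider: V_out = 5.05 × 0.1186 = 0.5991 V.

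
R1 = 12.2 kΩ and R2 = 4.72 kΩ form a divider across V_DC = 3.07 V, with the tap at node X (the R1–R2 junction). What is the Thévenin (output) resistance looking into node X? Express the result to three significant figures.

With V_DC suppressed (replaced by a short), R_th = R1 ‖ R2 = (12.20 × 4.72)/(12.20 + 4.72) = 3.403 kΩ.

R_th ≈ 3.40 kΩ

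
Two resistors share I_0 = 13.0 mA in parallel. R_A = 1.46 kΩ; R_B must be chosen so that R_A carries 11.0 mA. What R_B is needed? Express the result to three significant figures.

R_B ≈ 8.03 kΩ

Two-branch current divider: I_A = I_0 · R_B/(R_A + R_B).
With f = 0.8462, R_B = R_A · f/(1−f) = 1.46 × 5.500 = 8.030 kΩ.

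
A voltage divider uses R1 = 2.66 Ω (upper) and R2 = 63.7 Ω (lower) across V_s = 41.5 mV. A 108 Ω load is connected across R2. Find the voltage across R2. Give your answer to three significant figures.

V_out ≈ 38.9 mV

The load sits in parallel with R2, giving an effective lower resistance R2' = R2·R_L/(R2+R_L) = 40.07 Ω.
Then V_out = V_s · R2'/(R1 + R2') = 41.5 × 40.07/42.73 = 38.92 mV.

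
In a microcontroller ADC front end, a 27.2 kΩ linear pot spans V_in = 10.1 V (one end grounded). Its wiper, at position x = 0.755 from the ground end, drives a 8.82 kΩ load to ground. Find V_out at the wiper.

Lower segment x·R_p = 20.54 kΩ; upper segment (1−x)·R_p = 6.664 kΩ.
Lower segment in parallel with the load: 20.54 ‖ 8.82 = 6.170 kΩ.
V_out = 10.1 × 6.170/(6.664 + 6.170) = 4.856 V.
(Unloaded: V_out = x·V_in = 7.63 V.)

V_out ≈ 4.86 V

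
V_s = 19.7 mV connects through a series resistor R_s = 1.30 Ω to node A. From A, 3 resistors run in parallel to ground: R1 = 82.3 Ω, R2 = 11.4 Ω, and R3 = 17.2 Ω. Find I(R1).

Equivalent of the parallel group: R_p = 6.329 Ω.
V_A by voltage divider: V_A = 19.7 × 6.329/(1.30 + 6.329) = 16.34 mV.
I(R1) = V_A / R1 = 16.34/82.3 = 0.1986 mA.

I ≈ 0.199 mA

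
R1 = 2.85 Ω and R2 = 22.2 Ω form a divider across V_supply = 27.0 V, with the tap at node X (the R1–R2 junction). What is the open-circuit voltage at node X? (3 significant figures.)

V_th ≈ 23.9 V

V_th is the unloaded tap voltage: V_supply · R2/(R1+R2) = 27.0 × 0.8862 = 23.93 V.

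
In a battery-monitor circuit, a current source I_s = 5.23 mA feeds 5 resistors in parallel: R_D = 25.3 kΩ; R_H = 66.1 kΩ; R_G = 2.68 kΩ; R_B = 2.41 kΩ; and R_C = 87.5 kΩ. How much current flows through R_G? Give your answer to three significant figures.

I ≈ 2.28 mA

ΣG = 1/25.3 + 1/66.1 + 1/2.68 + 1/2.41 + 1/87.5 = 0.8542.
R_G takes the fraction G_k/ΣG = 0.3731/0.8542 = 0.4368, so I = 5.23 × 0.4368 = 2.285 mA.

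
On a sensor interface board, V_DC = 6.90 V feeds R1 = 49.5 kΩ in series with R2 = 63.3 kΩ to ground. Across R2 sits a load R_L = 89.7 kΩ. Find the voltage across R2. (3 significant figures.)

The load sits in parallel with R2, giving an effective lower resistance R2' = R2·R_L/(R2+R_L) = 37.11 kΩ.
Then V_out = V_DC · R2'/(R1 + R2') = 6.90 × 37.11/86.61 = 2.957 V.

V_out ≈ 2.96 V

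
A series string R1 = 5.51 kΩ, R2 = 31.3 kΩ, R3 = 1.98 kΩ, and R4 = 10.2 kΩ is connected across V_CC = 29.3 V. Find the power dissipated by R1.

The common current is I = 29.3/48.99 = 0.5981 mA.
P(R1) = I²·R1 = (0.5981)² × 5.51 = 1.971 mW.

P ≈ 1.97 mW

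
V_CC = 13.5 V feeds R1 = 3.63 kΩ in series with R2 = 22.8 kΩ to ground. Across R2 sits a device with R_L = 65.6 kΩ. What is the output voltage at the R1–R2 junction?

First combine the lower leg with the load: R2 ‖ R_L = 16.92 kΩ.
Now apply the divider: V_out = 13.5 × 0.8234 = 11.12 V.

V_out ≈ 11.1 V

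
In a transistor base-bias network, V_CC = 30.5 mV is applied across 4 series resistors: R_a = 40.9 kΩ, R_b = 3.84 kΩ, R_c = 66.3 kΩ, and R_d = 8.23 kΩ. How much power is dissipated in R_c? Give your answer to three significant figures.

The common current is I = 30.5/119.3 = 0.2557 µA.
P(R_c) = I²·R_c = (0.2557)² × 66.3 = 4.336 nW.

P ≈ 4.34 nW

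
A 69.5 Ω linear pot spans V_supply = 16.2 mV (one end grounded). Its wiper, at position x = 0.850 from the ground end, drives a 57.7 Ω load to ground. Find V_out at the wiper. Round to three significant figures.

V_out ≈ 11.9 mV

The pot divides into 10.43 Ω above the wiper and 59.07 Ω below.
Lower segment in parallel with the load: 59.07 ‖ 57.7 = 29.19 Ω.
Then V_out = V_supply · 29.19/(10.43 + 29.19) = 11.94 mV.
(Unloaded: V_out = x·V_supply = 13.8 mV.)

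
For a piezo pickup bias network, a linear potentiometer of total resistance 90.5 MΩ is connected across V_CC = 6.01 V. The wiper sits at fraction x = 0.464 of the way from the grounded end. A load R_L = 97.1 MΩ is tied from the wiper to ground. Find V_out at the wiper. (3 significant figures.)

Split the track: R_lower = x·R_p = 41.99 MΩ, R_upper = (1−x)·R_p = 48.51 MΩ.
R_L loads the lower segment: effective lower R = 29.31 MΩ.
V_out = 6.01 × 29.31/(48.51 + 29.31) = 2.264 V.

V_out ≈ 2.26 V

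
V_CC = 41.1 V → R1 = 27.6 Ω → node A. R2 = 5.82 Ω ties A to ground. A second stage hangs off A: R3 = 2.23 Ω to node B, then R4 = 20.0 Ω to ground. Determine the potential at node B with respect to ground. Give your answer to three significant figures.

The second stage (R3 + R4 = 22.23 Ω) loads node A in parallel with R2.
Effective lower resistance at A: R2 ‖ 22.23 = 4.612 Ω.
So V_A = 41.1 × 0.1432 = 5.885 V.
Then the unloaded second divider: V_B = V_A × R4/(R3+R4) = 5.885 × 0.8997 = 5.295 V.

V_B ≈ 5.29 V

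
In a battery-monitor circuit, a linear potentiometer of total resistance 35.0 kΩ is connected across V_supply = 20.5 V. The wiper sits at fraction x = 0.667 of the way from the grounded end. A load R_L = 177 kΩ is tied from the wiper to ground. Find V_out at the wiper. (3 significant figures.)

Split the track: R_lower = x·R_p = 23.35 kΩ, R_upper = (1−x)·R_p = 11.65 kΩ.
Lower segment in parallel with the load: 23.35 ‖ 177 = 20.62 kΩ.
Loaded-divider output: V_out = 20.5 × 0.6389 = 13.10 V.
(Unloaded: V_out = x·V_supply = 13.7 V.)

V_out ≈ 13.1 V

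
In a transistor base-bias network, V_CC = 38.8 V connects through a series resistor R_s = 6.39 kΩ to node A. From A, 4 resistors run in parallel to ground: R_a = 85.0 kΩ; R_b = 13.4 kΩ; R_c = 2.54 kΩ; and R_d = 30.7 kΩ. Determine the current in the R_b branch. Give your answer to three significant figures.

Parallel bank: R_p = 1/(1/85.0 + 1/13.4 + 1/2.54 + 1/30.7) = 1.951 kΩ.
Node voltage V_A = V_CC · R_p/(R_s + R_p) = 38.8 × 0.2339 = 9.074 V.
I(R_b) = V_A / R_b = 9.074/13.4 = 0.6772 mA.
(Check via current divider: I_total = 4.652 mA; share G_k/ΣG = 0.1456 → same result.)

I ≈ 0.677 mA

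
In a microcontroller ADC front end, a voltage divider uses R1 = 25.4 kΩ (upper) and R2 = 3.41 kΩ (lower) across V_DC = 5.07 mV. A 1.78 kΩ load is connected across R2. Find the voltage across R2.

V_out ≈ 0.223 mV

The load sits in parallel with R2, giving an effective lower resistance R2' = R2·R_L/(R2+R_L) = 1.170 kΩ.
Now apply the divider: V_out = 5.07 × 0.04402 = 0.2232 mV.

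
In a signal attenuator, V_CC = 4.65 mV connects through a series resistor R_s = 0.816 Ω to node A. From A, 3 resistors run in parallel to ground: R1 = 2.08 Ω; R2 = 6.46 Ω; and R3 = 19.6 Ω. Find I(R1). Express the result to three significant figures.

Combine the parallel branches: R_p = (1/2.08 + 1/6.46 + 1/19.6)⁻¹ = 1.456 Ω.
Node voltage V_A = V_CC · R_p/(R_s + R_p) = 4.65 × 0.6409 = 2.980 mV.
I(R1) = V_A / R1 = 2.980/2.08 = 1.433 mA.

I ≈ 1.43 mA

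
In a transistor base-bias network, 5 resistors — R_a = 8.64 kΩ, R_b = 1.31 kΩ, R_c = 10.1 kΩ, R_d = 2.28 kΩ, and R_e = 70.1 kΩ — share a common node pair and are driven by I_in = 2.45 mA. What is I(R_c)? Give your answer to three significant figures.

ΣG = 1/8.64 + 1/1.31 + 1/10.1 + 1/2.28 + 1/70.1 = 1.431.
R_c takes the fraction G_k/ΣG = 0.09901/1.431 = 0.06919, so I = 2.45 × 0.06919 = 0.1695 mA.

I ≈ 0.170 mA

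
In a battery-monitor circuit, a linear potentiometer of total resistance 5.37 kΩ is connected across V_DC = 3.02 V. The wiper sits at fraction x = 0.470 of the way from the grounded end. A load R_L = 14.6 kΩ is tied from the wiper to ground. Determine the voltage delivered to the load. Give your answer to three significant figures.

V_out ≈ 1.30 V

Split the track: R_lower = x·R_p = 2.524 kΩ, R_upper = (1−x)·R_p = 2.846 kΩ.
(x·R_p) ‖ R_L = 2.152 kΩ.
V_out = 3.02 × 2.152/(2.846 + 2.152) = 1.300 V.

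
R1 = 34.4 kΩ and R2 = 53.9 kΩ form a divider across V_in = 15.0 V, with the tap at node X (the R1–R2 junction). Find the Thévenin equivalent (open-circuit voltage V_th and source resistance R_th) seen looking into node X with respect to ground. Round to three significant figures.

V_th ≈ 9.16 V, R_th ≈ 21.0 kΩ

Open-circuit (no load on X): V_th = V_in · R2/(R1 + R2) = 15.0 × 53.9/(34.40 + 53.9) = 9.156 V.
Zeroing V_in shorts the top of R1 to ground, so R_th = R1 ‖ R2 = 21.00 kΩ.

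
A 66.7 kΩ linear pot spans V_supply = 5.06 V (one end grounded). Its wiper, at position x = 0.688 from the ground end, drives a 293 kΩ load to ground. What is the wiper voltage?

The pot divides into 20.81 kΩ above the wiper and 45.89 kΩ below.
R_L loads the lower segment: effective lower R = 39.68 kΩ.
V_out = 5.06 × 39.68/(20.81 + 39.68) = 3.319 V.

V_out ≈ 3.32 V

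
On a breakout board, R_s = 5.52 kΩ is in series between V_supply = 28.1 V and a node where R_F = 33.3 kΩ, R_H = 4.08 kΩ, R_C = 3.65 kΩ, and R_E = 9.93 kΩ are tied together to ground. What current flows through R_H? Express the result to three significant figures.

I ≈ 1.50 mA

Equivalent of the parallel group: R_p = 1.539 kΩ.
V_A = 28.1 × 1.539/7.059 = 6.126 V.
I(R_H) = V_A / R_H = 6.126/4.08 = 1.501 mA.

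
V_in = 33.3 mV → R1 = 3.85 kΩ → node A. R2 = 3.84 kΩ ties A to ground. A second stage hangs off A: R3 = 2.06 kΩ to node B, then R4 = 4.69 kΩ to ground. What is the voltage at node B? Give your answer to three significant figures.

The second stage (R3 + R4 = 6.750 kΩ) loads node A in parallel with R2.
Effective lower resistance at A: R2 ‖ 6.750 = 2.448 kΩ.
First divider: V_A = V_in · 2.448/(3.85 + 2.448) = 12.94 mV.
V_B = V_A × 0.6948 = 8.992 mV.

V_B ≈ 8.99 mV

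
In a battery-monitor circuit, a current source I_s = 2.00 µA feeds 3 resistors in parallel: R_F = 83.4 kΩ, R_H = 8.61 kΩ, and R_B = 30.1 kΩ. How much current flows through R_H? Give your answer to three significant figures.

I ≈ 1.44 µA

Total conductance ΣG = 1/83.4 + 1/8.61 + 1/30.1 = 0.1614 (units of 1/kΩ).
Current divider: I(R_H) = I_s · G_k/ΣG = 2.00 × (0.1161/0.1614) = 2.00 × 0.7198 = 1.440 µA.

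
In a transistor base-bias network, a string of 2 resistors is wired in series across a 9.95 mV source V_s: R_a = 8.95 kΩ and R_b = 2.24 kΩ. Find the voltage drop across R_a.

Total series resistance ΣR = 8.95 + 2.24 = 11.19 kΩ.
V = V_s · R/ΣR = 9.95 × 0.7998 = 7.958 mV.

V ≈ 7.96 mV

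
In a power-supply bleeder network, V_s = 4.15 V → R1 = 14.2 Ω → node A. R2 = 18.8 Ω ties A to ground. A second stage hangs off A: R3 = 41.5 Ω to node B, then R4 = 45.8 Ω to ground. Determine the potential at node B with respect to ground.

Node A sees R2 in parallel with the series input of stage 2, R3 + R4 = 87.30 Ω.
R2 ‖ (R3+R4) = 15.47 Ω.
V_A = 4.15 × 15.47/(14.2 + 15.47) = 2.164 V.
Then the unloaded second divider: V_B = V_A × R4/(R3+R4) = 2.164 × 0.5246 = 1.135 V.

V_B ≈ 1.14 V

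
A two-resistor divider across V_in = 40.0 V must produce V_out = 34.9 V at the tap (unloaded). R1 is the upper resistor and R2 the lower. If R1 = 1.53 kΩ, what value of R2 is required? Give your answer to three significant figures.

R2 ≈ 10.5 kΩ

Required fraction k = V_out/V_in = 0.8725.
R2 = R1 · 0.8725/(1 − 0.8725) = 10.47 kΩ.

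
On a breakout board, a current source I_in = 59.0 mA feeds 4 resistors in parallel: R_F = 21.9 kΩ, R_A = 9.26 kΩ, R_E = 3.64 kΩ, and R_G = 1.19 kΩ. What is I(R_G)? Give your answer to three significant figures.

Total conductance ΣG = 1/21.9 + 1/9.26 + 1/3.64 + 1/1.19 = 1.269 (units of 1/kΩ).
Current divider: I(R_G) = I_in · G_k/ΣG = 59.0 × (0.8403/1.269) = 59.0 × 0.6624 = 39.08 mA.

I ≈ 39.1 mA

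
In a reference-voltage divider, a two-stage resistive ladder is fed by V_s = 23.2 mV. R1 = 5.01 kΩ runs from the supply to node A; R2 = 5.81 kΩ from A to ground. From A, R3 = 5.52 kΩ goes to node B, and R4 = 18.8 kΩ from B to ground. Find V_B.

V_B ≈ 8.67 mV

Looking into the second stage from A: R3 + R4 = 24.32 kΩ appears in parallel with R2.
Effective lower resistance at A: R2 ‖ 24.32 = 4.690 kΩ.
So V_A = 23.2 × 0.4835 = 11.22 mV.
Stage 2 is unloaded, so V_B = V_A · R4/(R3+R4) = 11.22 × 18.8/24.32 = 8.671 mV.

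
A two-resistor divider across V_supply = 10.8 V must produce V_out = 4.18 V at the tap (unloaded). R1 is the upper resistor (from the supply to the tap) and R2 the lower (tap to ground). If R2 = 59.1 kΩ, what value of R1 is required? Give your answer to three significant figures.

R1 ≈ 93.6 kΩ

Required fraction k = V_out/V_supply = 0.3870.
Rearranging, R1 = R2·(1−k)/k = 59.1 × 1.584 = 93.60 kΩ.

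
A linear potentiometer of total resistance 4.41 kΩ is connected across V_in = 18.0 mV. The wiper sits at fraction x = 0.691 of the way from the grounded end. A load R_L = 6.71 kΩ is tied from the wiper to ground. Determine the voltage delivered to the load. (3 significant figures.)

The pot divides into 1.363 kΩ above the wiper and 3.047 kΩ below.
Lower segment in parallel with the load: 3.047 ‖ 6.71 = 2.096 kΩ.
Loaded-divider output: V_out = 18.0 × 0.6060 = 10.91 mV.
(Unloaded: V_out = x·V_in = 12.4 mV.)

V_out ≈ 10.9 mV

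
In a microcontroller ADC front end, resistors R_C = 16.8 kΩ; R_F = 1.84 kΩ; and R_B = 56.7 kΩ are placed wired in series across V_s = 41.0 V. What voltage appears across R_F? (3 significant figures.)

Series total: ΣR = 16.8 + 1.84 + 56.7 = 75.34 kΩ.
Voltage divider: V = V_s · (1.840 / 75.34) = 41.0 × 0.02442 = 1.001 V.

V ≈ 1.00 V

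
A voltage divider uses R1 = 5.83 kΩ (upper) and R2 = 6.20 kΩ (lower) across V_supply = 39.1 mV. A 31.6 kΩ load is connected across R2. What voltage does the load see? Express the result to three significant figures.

R2 ‖ R_L = (6.20 × 31.6)/(6.20 + 31.6) = 5.183 kΩ.
Then V_out = V_supply · R2'/(R1 + R2') = 39.1 × 5.183/11.01 = 18.40 mV.
(Unloaded it would be 20.2 mV; the load pulls it down.)

V_out ≈ 18.4 mV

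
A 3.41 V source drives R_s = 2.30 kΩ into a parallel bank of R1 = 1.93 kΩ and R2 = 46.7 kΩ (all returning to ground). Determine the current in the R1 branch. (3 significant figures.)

I ≈ 0.788 mA

Combine the parallel branches: R_p = (1/1.93 + 1/46.7)⁻¹ = 1.853 kΩ.
V_A = 3.41 × 1.853/4.153 = 1.522 V.
Branch current I = V_A/R1 = 1.522/1.93 = 0.7884 mA.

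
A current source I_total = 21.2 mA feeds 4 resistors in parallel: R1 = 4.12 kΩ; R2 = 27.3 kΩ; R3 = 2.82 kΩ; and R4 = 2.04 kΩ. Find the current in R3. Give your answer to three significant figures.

Total conductance ΣG = 1/4.12 + 1/27.3 + 1/2.82 + 1/2.04 = 1.124 (units of 1/kΩ).
By the current-divider rule, I = I_total · G_k/ΣG = 21.2 × 0.3154 = 6.687 mA.

I ≈ 6.69 mA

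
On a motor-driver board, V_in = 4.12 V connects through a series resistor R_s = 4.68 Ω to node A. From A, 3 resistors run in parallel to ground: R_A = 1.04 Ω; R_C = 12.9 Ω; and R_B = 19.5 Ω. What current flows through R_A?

Equivalent of the parallel group: R_p = 0.9171 Ω.
V_A = 4.12 × 0.9171/5.597 = 0.6751 V.
Branch current I = V_A/R_A = 0.6751/1.04 = 0.6491 A.

I ≈ 0.649 A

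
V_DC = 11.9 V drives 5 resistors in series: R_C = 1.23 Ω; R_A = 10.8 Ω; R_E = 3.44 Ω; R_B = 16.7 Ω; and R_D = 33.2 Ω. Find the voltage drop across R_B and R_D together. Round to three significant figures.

V ≈ 9.08 V

Series total: ΣR = 1.23 + 10.8 + 3.44 + 16.7 + 33.2 = 65.37 Ω.
R_{R_B..R_D} = 16.7 + 33.2 = 49.90 Ω.
By the voltage-divider rule, V = 11.9 × 49.90/65.37 = 9.084 V.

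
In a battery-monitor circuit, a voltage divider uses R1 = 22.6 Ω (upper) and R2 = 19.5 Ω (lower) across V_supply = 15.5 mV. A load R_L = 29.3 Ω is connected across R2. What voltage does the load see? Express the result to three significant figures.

V_out ≈ 5.29 mV

First combine the lower leg with the load: R2 ‖ R_L = 11.71 Ω.
Voltage divider with the loaded lower leg: V_out = 15.5 × 11.71/(22.6 + 11.71) = 15.5 × 0.3413 = 5.290 mV.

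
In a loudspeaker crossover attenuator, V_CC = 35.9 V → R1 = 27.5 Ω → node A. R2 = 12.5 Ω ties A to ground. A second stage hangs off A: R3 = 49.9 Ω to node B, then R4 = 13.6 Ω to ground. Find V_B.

V_B ≈ 2.12 V

The second stage (R3 + R4 = 63.50 Ω) loads node A in parallel with R2.
R2 ‖ (R3+R4) = 10.44 Ω.
V_A = 35.9 × 10.44/(27.5 + 10.44) = 9.881 V.
Stage 2 is unloaded, so V_B = V_A · R4/(R3+R4) = 9.881 × 13.6/63.50 = 2.116 V.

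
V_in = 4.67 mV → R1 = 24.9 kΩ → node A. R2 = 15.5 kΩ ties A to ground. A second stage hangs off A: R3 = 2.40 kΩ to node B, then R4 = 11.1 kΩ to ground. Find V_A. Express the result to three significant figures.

The second stage (R3 + R4 = 13.50 kΩ) loads node A in parallel with R2.
R2 ‖ (R3+R4) = 7.216 kΩ.
V_A = 4.67 × 7.216/(24.9 + 7.216) = 1.049 mV.

V_A ≈ 1.05 mV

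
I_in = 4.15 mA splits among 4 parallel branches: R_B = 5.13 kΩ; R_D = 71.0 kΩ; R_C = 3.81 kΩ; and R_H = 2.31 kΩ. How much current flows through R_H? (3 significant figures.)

Total conductance ΣG = 1/5.13 + 1/71.0 + 1/3.81 + 1/2.31 = 0.9044 (units of 1/kΩ).
By the current-divider rule, I = I_in · G_k/ΣG = 4.15 × 0.4787 = 1.986 mA.

I ≈ 1.99 mA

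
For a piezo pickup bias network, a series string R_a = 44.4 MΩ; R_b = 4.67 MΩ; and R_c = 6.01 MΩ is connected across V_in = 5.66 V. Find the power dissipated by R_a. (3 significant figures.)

P ≈ 0.469 µW

ΣR = 55.08 MΩ → I = 5.66/55.08 = 0.1028 µA.
P = I²R = 0.01056 × 44.4 = 0.4688 µW.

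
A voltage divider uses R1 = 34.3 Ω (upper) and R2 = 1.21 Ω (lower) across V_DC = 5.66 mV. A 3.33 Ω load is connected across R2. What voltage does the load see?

The load sits in parallel with R2, giving an effective lower resistance R2' = R2·R_L/(R2+R_L) = 0.8875 Ω.
Now apply the divider: V_out = 5.66 × 0.02522 = 0.1428 mV.

V_out ≈ 0.143 mV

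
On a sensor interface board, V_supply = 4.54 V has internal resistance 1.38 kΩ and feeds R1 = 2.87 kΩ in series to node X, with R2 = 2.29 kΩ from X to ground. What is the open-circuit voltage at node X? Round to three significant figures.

V_th ≈ 1.59 V

R1' = 1.38 + 2.87 = 4.250 kΩ (source resistance + R1).
With X open, the divider is unloaded: V_th = 4.54 × 2.29/6.540 = 1.590 V.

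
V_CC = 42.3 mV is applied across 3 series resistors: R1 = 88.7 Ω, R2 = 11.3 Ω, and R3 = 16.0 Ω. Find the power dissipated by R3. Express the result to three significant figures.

ΣR = 116.0 Ω → I = 42.3/116.0 = 0.3647 mA.
V(R3) = I·R = 5.834 mV; P = V·I = 5.834 × 0.3647 = 2.128 µW.

P ≈ 2.13 µW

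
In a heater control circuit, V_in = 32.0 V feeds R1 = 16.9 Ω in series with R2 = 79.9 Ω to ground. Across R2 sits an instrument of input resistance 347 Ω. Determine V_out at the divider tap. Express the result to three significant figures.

The load sits in parallel with R2, giving an effective lower resistance R2' = R2·R_L/(R2+R_L) = 64.95 Ω.
Then V_out = V_in · R2'/(R1 + R2') = 32.0 × 64.95/81.85 = 25.39 V.
(Unloaded it would be 26.4 V; the load pulls it down.)

V_out ≈ 25.4 V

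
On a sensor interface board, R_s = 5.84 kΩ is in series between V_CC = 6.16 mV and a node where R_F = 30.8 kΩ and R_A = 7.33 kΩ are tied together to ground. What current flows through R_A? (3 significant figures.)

I ≈ 0.423 µA

Combine the parallel branches: R_p = (1/30.8 + 1/7.33)⁻¹ = 5.921 kΩ.
Node voltage V_A = V_CC · R_p/(R_s + R_p) = 6.16 × 0.5034 = 3.101 mV.
I(R_A) = V_A / R_A = 3.101/7.33 = 0.4231 µA.
(Check via current divider: I_total = 0.5238 µA; share G_k/ΣG = 0.8078 → same result.)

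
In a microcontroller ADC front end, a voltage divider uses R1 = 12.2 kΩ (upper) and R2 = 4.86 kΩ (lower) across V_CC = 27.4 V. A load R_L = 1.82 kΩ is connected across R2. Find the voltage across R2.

V_out ≈ 2.68 V

The load sits in parallel with R2, giving an effective lower resistance R2' = R2·R_L/(R2+R_L) = 1.324 kΩ.
Now apply the divider: V_out = 27.4 × 0.09791 = 2.683 V.
(Unloaded it would be 7.81 V; the load pulls it down.)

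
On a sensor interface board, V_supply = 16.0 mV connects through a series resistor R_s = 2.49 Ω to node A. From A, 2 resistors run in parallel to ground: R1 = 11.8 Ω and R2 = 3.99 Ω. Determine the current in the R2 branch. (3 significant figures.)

I ≈ 2.19 mA

Equivalent of the parallel group: R_p = 2.982 Ω.
V_A by voltage divider: V_A = 16.0 × 2.982/(2.49 + 2.982) = 8.719 mV.
I(R2) = V_A / R2 = 8.719/3.99 = 2.185 mA.
(Equivalently: I_total = 2.924 mA, then current-divider fraction G_k/ΣG = 0.7473.)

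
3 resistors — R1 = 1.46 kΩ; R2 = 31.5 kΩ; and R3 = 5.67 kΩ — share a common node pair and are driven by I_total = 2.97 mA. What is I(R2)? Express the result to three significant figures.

I ≈ 0.106 mA

Conductances: ΣG = 1/1.46 + 1/31.5 + 1/5.67 = 0.8930 (1/kΩ).
By the current-divider rule, I = I_total · G_k/ΣG = 2.97 × 0.03555 = 0.1056 mA.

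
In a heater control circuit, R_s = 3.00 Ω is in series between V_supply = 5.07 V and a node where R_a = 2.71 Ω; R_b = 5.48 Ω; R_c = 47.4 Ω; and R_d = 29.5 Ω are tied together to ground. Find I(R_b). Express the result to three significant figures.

I ≈ 0.328 A

Combine the parallel branches: R_p = (1/2.71 + 1/5.48 + 1/47.4 + 1/29.5)⁻¹ = 1.649 Ω.
V_A by voltage divider: V_A = 5.07 × 1.649/(3.00 + 1.649) = 1.798 V.
Branch current I = V_A/R_b = 1.798/5.48 = 0.3281 A.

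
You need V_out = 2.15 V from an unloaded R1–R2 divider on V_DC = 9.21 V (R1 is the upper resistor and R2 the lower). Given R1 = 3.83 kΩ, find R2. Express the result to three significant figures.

V_out/V_DC = R2/(R1+R2) = 0.2334.
So R2 = R1 · V_out/(V_DC − V_out) = 3.83 × 2.15/(9.21 − 2.15) = 3.83 × 0.3045 = 1.166 kΩ.

R2 ≈ 1.17 kΩ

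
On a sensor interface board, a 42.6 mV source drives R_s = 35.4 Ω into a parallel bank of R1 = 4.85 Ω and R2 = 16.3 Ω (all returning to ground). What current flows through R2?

I ≈ 0.250 mA

Equivalent of the parallel group: R_p = 3.738 Ω.
V_A by voltage divider: V_A = 42.6 × 3.738/(35.4 + 3.738) = 4.068 mV.
I(R2) = V_A / R2 = 4.068/16.3 = 0.2496 mA.
(Equivalently: I_total = 1.088 mA, then current-divider fraction G_k/ΣG = 0.2293.)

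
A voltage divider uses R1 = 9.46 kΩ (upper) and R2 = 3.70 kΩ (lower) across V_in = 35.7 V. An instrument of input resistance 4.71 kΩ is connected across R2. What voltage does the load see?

The load sits in parallel with R2, giving an effective lower resistance R2' = R2·R_L/(R2+R_L) = 2.072 kΩ.
Voltage divider with the loaded lower leg: V_out = 35.7 × 2.072/(9.46 + 2.072) = 35.7 × 0.1797 = 6.415 V.

V_out ≈ 6.41 V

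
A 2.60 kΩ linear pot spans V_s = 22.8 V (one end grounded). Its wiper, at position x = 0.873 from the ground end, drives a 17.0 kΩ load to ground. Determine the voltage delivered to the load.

V_out ≈ 19.6 V

The pot divides into 0.3302 kΩ above the wiper and 2.270 kΩ below.
(x·R_p) ‖ R_L = 2.002 kΩ.
Then V_out = V_s · 2.002/(0.3302 + 2.002) = 19.57 V.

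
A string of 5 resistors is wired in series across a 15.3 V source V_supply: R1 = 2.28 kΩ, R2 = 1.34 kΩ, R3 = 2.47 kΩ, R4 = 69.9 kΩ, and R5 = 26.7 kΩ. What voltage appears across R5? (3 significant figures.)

Series total: ΣR = 2.28 + 1.34 + 2.47 + 69.9 + 26.7 = 102.7 kΩ.
By the voltage-divider rule, V = 15.3 × 26.70/102.7 = 3.978 V.

V ≈ 3.98 V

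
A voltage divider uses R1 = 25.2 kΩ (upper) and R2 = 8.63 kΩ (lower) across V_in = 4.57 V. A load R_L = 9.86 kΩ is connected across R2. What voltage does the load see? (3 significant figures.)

V_out ≈ 0.706 V

R2 ‖ R_L = (8.63 × 9.86)/(8.63 + 9.86) = 4.602 kΩ.
Then V_out = V_in · R2'/(R1 + R2') = 4.57 × 4.602/29.80 = 0.7057 V.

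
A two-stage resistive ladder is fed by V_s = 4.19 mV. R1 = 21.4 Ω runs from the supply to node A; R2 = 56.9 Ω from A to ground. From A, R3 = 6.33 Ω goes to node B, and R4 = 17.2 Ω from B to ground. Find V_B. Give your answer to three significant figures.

Node A sees R2 in parallel with the series input of stage 2, R3 + R4 = 23.53 Ω.
Effective lower resistance at A: R2 ‖ 23.53 = 16.65 Ω.
V_A = 4.19 × 16.65/(21.4 + 16.65) = 1.833 mV.
V_B = V_A × 0.7310 = 1.340 mV.

V_B ≈ 1.34 mV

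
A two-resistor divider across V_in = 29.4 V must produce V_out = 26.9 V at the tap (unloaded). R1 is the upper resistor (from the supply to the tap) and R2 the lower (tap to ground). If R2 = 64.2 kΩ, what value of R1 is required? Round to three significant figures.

V_out/V_in = R2/(R1+R2) = 0.9150.
So R1 = R2 · (V_in/V_out − 1) = 64.2 × (29.4/26.9 − 1) = 64.2 × 0.09294 = 5.967 kΩ.

R1 ≈ 5.97 kΩ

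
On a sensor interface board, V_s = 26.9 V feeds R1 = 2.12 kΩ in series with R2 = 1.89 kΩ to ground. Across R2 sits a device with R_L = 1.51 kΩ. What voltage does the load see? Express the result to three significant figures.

V_out ≈ 7.63 V

R2 ‖ R_L = (1.89 × 1.51)/(1.89 + 1.51) = 0.8394 kΩ.
Now apply the divider: V_out = 26.9 × 0.2836 = 7.630 V.
(Unloaded it would be 12.7 V; the load pulls it down.)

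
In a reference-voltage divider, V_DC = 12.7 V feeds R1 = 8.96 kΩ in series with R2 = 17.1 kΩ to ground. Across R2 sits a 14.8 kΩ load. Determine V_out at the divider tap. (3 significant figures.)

V_out ≈ 5.96 V

The load sits in parallel with R2, giving an effective lower resistance R2' = R2·R_L/(R2+R_L) = 7.934 kΩ.
Voltage divider with the loaded lower leg: V_out = 12.7 × 7.934/(8.96 + 7.934) = 12.7 × 0.4696 = 5.964 V.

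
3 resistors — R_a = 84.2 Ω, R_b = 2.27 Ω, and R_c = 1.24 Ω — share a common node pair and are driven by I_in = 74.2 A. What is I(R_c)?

I ≈ 47.5 A

Total conductance ΣG = 1/84.2 + 1/2.27 + 1/1.24 = 1.259 (units of 1/Ω).
Current divider: I(R_c) = I_in · G_k/ΣG = 74.2 × (0.8065/1.259) = 74.2 × 0.6406 = 47.53 A.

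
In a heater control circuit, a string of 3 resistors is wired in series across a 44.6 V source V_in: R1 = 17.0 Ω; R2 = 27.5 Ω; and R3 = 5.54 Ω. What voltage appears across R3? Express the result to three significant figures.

V ≈ 4.94 V

Series total: ΣR = 17.0 + 27.5 + 5.54 = 50.04 Ω.
By the voltage-divider rule, V = 44.6 × 5.540/50.04 = 4.938 V.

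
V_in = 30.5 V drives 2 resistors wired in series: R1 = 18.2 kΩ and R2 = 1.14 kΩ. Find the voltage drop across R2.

V ≈ 1.80 V

Series total: ΣR = 18.2 + 1.14 = 19.34 kΩ.
By the voltage-divider rule, V = 30.5 × 1.140/19.34 = 1.798 V.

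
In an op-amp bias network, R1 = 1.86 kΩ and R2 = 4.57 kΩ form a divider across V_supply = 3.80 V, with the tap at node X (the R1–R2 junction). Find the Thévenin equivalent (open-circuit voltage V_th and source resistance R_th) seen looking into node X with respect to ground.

Open-circuit (no load on X): V_th = V_supply · R2/(R1 + R2) = 3.80 × 4.57/(1.860 + 4.57) = 2.701 V.
Zeroing V_supply shorts the top of R1 to ground, so R_th = R1 ‖ R2 = 1.322 kΩ.

V_th ≈ 2.70 V, R_th ≈ 1.32 kΩ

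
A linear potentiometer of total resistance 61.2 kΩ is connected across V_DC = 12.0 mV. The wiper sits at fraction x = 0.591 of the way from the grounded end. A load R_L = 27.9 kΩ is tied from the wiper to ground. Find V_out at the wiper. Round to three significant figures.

Lower segment x·R_p = 36.17 kΩ; upper segment (1−x)·R_p = 25.03 kΩ.
Lower segment in parallel with the load: 36.17 ‖ 27.9 = 15.75 kΩ.
Then V_out = V_DC · 15.75/(25.03 + 15.75) = 4.635 mV.
(Unloaded: V_out = x·V_DC = 7.09 mV.)

V_out ≈ 4.63 mV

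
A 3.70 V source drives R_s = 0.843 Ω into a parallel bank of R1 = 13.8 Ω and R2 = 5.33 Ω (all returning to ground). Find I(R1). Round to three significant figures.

I ≈ 0.220 A

Equivalent of the parallel group: R_p = 3.845 Ω.
V_A by voltage divider: V_A = 3.70 × 3.845/(0.843 + 3.845) = 3.035 V.
I(R1) = V_A / R1 = 3.035/13.8 = 0.2199 A.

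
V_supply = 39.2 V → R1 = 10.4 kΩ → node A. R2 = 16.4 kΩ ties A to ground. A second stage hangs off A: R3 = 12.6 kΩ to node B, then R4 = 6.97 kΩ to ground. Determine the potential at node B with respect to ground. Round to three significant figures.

Looking into the second stage from A: R3 + R4 = 19.57 kΩ appears in parallel with R2.
R2 ‖ (R3+R4) = 8.923 kΩ.
First divider: V_A = V_supply · 8.923/(10.4 + 8.923) = 18.10 V.
Stage 2 is unloaded, so V_B = V_A · R4/(R3+R4) = 18.10 × 6.97/19.57 = 6.447 V.

V_B ≈ 6.45 V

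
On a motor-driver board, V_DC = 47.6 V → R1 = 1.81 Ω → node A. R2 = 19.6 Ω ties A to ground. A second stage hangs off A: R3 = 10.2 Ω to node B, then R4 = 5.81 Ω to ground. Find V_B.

Node A sees R2 in parallel with the series input of stage 2, R3 + R4 = 16.01 Ω.
R2 ‖ (R3+R4) = 8.812 Ω.
V_A = 47.6 × 8.812/(1.81 + 8.812) = 39.49 V.
Stage 2 is unloaded, so V_B = V_A · R4/(R3+R4) = 39.49 × 5.81/16.01 = 14.33 V.

V_B ≈ 14.3 V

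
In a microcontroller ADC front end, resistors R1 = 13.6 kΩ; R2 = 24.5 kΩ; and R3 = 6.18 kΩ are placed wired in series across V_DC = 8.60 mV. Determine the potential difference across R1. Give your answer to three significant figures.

ΣR = 13.6 + 24.5 + 6.18 = 44.28 kΩ.
By the voltage-divider rule, V = 8.60 × 13.60/44.28 = 2.641 mV.

V ≈ 2.64 mV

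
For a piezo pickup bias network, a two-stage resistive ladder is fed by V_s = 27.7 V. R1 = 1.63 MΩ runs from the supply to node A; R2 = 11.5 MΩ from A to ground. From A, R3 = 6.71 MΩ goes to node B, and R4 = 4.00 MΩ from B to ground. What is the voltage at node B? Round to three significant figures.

The second stage (R3 + R4 = 10.71 MΩ) loads node A in parallel with R2.
Effective lower resistance at A: R2 ‖ 10.71 = 5.545 MΩ.
So V_A = 27.7 × 0.7728 = 21.41 V.
Then the unloaded second divider: V_B = V_A × R4/(R3+R4) = 21.41 × 0.3735 = 7.995 V.

V_B ≈ 8.00 V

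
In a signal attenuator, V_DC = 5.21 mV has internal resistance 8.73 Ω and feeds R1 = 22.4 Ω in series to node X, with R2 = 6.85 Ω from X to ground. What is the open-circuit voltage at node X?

V_th ≈ 0.940 mV

R1' = 8.73 + 22.4 = 31.13 Ω (source resistance + R1).
With X open, the divider is unloaded: V_th = 5.21 × 6.85/37.98 = 0.9397 mV.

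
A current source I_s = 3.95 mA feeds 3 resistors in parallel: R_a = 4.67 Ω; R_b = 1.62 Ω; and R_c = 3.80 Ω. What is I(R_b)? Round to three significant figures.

ΣG = 1/4.67 + 1/1.62 + 1/3.80 = 1.095.
Current divider: I(R_b) = I_s · G_k/ΣG = 3.95 × (0.6173/1.095) = 3.95 × 0.5639 = 2.228 mA.

I ≈ 2.23 mA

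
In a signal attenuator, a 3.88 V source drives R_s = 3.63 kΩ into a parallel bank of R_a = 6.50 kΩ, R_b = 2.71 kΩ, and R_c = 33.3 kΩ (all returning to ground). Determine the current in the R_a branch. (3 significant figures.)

I ≈ 0.199 mA

Equivalent of the parallel group: R_p = 1.809 kΩ.
Node voltage V_A = V_DC · R_p/(R_s + R_p) = 3.88 × 0.3326 = 1.290 V.
Branch current I = V_A/R_a = 1.290/6.50 = 0.1985 mA.
(Equivalently: I_total = 0.7134 mA, then current-divider fraction G_k/ΣG = 0.2783.)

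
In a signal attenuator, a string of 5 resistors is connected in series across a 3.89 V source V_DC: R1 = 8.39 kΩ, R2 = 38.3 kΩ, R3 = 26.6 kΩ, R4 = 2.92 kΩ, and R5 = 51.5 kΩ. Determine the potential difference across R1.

V ≈ 0.256 V

Total series resistance ΣR = 8.39 + 38.3 + 26.6 + 2.92 + 51.5 = 127.7 kΩ.
By the voltage-divider rule, V = 3.89 × 8.390/127.7 = 0.2556 V.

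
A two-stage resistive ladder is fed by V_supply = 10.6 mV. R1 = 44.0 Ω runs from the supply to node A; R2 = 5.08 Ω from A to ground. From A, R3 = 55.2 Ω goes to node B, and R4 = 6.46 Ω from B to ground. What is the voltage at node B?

The second stage (R3 + R4 = 61.66 Ω) loads node A in parallel with R2.
R2 ‖ (R3+R4) = 4.693 Ω.
First divider: V_A = V_supply · 4.693/(44.0 + 4.693) = 1.022 mV.
Stage 2 is unloaded, so V_B = V_A · R4/(R3+R4) = 1.022 × 6.46/61.66 = 0.1070 mV.

V_B ≈ 0.107 mV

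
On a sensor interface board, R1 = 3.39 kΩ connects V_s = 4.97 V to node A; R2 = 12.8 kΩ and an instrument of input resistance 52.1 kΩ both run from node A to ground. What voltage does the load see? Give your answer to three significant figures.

The load sits in parallel with R2, giving an effective lower resistance R2' = R2·R_L/(R2+R_L) = 10.28 kΩ.
Now apply the divider: V_out = 4.97 × 0.7519 = 3.737 V.
(Unloaded it would be 3.93 V; the load pulls it down.)

V_out ≈ 3.74 V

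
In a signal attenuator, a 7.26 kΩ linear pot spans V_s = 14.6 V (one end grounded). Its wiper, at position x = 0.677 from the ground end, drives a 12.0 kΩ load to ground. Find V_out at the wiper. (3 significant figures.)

Lower segment x·R_p = 4.915 kΩ; upper segment (1−x)·R_p = 2.345 kΩ.
Lower segment in parallel with the load: 4.915 ‖ 12.0 = 3.487 kΩ.
Then V_out = V_s · 3.487/(2.345 + 3.487) = 8.729 V.

V_out ≈ 8.73 V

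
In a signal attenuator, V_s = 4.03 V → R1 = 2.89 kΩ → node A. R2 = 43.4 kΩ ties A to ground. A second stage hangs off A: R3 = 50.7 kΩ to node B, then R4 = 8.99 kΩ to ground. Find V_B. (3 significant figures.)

Node A sees R2 in parallel with the series input of stage 2, R3 + R4 = 59.69 kΩ.
R2 ‖ (R3+R4) = 25.13 kΩ.
So V_A = 4.03 × 0.8969 = 3.614 V.
Stage 2 is unloaded, so V_B = V_A · R4/(R3+R4) = 3.614 × 8.99/59.69 = 0.5444 V.

V_B ≈ 0.544 V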